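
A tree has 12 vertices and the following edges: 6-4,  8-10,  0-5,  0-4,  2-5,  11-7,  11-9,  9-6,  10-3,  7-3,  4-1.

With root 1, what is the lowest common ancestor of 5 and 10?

4

Ancestors of 5 (toward the root): 5, 0, 4, 1.
Ancestors of 10: 10, 3, 7, 11, 9, 6, 4, 1.
The deepest node appearing in both lists is 4.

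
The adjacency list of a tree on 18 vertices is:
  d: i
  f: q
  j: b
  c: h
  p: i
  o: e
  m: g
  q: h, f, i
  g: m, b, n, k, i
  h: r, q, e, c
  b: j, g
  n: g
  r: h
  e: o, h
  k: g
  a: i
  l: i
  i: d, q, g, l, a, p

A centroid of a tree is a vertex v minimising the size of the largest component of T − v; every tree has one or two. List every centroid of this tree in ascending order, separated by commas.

Removing i splits the tree into components of sizes 7, 6, 1, 1, 1, 1; the largest is 7 ≤ ⌊18/2⌋ = 9.
Every other node leaves some component of size > 9, so the centroid is unique.

i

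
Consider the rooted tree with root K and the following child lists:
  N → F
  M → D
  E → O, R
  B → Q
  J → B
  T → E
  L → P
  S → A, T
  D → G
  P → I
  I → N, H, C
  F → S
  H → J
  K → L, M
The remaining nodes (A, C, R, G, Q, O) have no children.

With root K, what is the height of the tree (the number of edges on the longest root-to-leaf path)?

9

O sits deepest: K-L-P-I-N-F-S-T-E-O — 9 edges from the root.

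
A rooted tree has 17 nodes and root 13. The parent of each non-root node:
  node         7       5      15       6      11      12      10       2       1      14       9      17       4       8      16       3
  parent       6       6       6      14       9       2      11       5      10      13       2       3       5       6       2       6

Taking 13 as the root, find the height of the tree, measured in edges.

A deepest node is 1, reached by 13 → 14 → 6 → 5 → 2 → 9 → 11 → 10 → 1.
That path has 8 edges, so the height is 8.

8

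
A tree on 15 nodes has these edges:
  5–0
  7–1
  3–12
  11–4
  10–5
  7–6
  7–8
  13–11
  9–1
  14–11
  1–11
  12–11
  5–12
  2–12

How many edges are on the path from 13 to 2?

13 – 11 – 12 – 2: 3 edges.

3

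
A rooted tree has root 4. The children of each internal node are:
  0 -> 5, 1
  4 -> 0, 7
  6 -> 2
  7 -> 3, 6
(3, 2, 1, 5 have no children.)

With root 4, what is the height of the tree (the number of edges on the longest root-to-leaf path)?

2 sits deepest: 4 → 7 → 6 → 2 — 3 edges from the root.

3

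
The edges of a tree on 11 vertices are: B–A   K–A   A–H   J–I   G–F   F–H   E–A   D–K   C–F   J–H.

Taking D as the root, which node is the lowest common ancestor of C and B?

A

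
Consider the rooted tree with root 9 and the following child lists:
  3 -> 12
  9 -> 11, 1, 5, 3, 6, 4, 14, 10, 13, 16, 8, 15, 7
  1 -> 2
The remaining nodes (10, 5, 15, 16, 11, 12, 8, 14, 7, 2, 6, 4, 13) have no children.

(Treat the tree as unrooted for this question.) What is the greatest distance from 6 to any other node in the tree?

Distances from 6 peak at 3, attained at 2 (12 also at distance 3).
6–9–1–2

3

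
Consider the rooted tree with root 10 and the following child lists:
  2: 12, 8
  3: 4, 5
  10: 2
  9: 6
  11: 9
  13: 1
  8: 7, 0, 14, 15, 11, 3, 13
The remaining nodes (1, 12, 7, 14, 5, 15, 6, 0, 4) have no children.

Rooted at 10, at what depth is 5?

Path from 10 to 5: 10–2–8–3–5, which has 4 edges.

4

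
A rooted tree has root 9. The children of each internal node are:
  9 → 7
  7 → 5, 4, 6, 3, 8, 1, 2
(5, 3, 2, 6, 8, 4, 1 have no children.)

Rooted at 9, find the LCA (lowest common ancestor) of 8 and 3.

7

Path 8→root: 8 7 9; path 3→root: 3 7 9.
First common node: 7.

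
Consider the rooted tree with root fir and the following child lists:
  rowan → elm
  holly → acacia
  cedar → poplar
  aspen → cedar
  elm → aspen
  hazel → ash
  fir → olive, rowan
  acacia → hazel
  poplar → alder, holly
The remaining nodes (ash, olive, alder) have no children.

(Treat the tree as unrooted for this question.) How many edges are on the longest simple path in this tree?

10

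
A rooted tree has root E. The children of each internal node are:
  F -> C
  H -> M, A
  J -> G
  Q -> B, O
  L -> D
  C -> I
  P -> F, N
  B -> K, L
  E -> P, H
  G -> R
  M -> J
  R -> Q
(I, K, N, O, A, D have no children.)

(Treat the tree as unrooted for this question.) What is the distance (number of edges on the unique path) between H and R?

4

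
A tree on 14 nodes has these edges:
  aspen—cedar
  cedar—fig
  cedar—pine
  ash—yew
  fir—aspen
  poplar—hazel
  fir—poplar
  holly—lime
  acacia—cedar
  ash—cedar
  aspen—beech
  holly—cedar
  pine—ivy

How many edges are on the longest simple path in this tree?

BFS from yew reaches hazel last, at distance 6; BFS from hazel confirms no node is farther.
Path: yew – ash – cedar – aspen – fir – poplar – hazel.

6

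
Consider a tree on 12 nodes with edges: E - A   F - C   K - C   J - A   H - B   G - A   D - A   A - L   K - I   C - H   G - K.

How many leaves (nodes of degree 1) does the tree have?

Exactly 7 nodes have a single neighbour: B, D, E, F, I, J, L.

7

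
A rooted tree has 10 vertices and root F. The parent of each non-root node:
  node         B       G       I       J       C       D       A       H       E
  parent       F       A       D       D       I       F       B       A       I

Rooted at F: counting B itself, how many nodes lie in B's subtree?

Descendants of B (including itself): B, A, G, H. That's 4.

4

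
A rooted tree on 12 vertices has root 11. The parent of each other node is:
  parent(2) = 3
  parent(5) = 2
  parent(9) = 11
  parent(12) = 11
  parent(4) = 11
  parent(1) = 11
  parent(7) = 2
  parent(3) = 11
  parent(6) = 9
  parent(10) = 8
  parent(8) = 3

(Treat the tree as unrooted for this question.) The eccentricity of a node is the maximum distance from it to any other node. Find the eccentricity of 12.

4

The node farthest from 12 is 7 (10, 5 also at distance 4), via 12-11-3-2-7 — 4 edges.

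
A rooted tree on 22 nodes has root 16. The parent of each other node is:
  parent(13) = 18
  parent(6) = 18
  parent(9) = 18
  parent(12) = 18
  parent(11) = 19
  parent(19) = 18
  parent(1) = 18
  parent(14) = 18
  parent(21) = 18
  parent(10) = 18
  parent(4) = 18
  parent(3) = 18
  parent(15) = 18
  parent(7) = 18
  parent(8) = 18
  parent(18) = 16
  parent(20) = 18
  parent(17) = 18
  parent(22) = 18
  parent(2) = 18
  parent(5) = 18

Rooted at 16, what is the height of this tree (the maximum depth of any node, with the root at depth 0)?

3

A deepest node is 11, reached by 16 – 18 – 19 – 11.
That path has 3 edges, so the height is 3.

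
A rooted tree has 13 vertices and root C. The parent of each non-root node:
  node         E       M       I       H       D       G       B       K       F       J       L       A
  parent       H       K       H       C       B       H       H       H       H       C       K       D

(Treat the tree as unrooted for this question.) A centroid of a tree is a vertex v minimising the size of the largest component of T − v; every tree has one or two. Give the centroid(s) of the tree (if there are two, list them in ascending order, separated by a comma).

H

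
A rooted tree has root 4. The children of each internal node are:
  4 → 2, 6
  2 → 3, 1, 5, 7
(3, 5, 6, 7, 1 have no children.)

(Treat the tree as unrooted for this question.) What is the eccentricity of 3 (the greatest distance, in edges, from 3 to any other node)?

3

Distances from 3 peak at 3, attained at 6.
3–2–4–6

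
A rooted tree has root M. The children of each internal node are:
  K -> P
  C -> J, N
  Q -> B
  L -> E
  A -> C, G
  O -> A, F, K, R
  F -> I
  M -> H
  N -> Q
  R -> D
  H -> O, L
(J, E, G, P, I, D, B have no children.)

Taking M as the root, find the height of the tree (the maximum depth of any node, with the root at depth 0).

7

A deepest node is B, reached by M → H → O → A → C → N → Q → B.
That path has 7 edges, so the height is 7.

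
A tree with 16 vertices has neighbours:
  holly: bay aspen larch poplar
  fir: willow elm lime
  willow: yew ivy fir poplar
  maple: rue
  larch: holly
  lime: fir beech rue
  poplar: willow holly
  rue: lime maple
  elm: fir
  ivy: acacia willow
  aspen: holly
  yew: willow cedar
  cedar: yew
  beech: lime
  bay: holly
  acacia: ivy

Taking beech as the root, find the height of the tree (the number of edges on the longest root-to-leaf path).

The longest root-to-leaf path is beech – lime – fir – willow – poplar – holly – bay (6 edges).

6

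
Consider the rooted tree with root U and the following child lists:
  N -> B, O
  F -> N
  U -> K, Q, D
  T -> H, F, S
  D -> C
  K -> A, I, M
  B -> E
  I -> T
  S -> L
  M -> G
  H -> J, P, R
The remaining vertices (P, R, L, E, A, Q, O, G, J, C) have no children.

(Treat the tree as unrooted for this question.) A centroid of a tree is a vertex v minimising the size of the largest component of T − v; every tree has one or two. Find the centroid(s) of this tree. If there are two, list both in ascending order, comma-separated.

If T is removed the pieces have sizes 9, 5, 4, 2, all ≤ ⌊21/2⌋ = 10.
Every other node leaves some component of size > 10, so the centroid is unique.

T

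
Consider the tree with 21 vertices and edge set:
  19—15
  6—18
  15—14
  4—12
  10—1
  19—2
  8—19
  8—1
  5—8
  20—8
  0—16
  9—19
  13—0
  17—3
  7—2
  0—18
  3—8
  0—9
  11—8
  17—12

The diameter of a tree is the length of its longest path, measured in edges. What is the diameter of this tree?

Starting from 6, a farthest node is 4 at distance 9.
One longest path: 6–18–0–9–19–8–3–17–12–4.
So the diameter is 9.

9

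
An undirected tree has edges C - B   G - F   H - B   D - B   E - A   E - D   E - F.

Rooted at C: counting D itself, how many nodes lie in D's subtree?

The subtree rooted at D contains: D, E, F, A, G — 5 nodes.

5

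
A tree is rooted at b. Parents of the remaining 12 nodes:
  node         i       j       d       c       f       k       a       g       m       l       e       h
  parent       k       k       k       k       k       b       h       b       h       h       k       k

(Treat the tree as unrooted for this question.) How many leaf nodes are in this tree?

Exactly 10 nodes have a single neighbour: a, c, d, e, f, g, i, j, l, m.

10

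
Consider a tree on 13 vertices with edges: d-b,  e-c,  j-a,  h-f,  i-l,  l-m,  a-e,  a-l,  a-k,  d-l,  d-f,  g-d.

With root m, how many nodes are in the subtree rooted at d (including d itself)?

The subtree rooted at d contains: d, f, b, g, h — 5 nodes.

5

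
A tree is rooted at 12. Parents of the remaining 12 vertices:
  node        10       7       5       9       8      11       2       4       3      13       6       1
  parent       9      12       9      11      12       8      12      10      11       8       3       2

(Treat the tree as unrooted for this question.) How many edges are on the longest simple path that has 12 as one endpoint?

5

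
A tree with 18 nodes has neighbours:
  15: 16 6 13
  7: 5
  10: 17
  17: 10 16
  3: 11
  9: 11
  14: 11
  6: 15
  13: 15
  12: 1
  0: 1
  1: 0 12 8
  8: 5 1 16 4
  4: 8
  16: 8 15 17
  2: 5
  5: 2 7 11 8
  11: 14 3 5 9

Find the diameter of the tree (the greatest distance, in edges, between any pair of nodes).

A longest path is 14 – 11 – 5 – 8 – 16 – 15 – 13, with 6 edges.

6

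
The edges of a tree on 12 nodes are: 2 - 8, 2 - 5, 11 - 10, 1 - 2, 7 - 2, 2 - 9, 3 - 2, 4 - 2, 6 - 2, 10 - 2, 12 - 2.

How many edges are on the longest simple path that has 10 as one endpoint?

2

The node farthest from 10 is 1 (12, 6, 8, 4, 9, 3, 5, 7 also at distance 2), via 10–2–1 — 2 edges.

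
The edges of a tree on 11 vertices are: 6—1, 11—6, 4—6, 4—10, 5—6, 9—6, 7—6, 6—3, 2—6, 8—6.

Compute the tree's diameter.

3

A longest path is 10-4-6-8, with 3 edges.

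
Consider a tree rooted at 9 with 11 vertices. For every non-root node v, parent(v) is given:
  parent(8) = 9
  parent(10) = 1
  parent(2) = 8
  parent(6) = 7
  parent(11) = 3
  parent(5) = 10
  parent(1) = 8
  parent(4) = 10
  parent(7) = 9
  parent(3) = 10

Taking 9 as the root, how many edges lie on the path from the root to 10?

3

Climbing from 10 to the root: 10–1–8–9. That's 3 steps.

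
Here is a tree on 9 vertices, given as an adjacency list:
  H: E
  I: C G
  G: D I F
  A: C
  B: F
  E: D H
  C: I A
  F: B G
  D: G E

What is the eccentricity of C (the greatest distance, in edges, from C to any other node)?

Distances from C peak at 5, attained at H.
C–I–G–D–E–H

5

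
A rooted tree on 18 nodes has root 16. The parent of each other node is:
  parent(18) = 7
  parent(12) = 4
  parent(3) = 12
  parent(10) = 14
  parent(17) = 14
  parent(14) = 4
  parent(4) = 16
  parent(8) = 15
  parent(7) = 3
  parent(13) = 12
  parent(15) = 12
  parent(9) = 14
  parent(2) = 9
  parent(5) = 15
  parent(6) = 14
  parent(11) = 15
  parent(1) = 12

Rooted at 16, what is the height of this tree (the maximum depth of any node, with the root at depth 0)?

5

A deepest node is 18, reached by 16-4-12-3-7-18.
That path has 5 edges, so the height is 5.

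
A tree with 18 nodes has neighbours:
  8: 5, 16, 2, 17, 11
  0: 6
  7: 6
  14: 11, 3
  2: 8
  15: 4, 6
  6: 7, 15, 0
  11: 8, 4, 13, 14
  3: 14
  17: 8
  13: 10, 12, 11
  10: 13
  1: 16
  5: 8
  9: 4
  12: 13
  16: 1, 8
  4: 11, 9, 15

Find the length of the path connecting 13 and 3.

13 – 11 – 14 – 3: 3 edges.

3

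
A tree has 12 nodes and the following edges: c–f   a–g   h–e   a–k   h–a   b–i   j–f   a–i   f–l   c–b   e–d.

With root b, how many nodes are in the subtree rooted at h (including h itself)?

The subtree rooted at h contains: h, e, d — 3 nodes.

3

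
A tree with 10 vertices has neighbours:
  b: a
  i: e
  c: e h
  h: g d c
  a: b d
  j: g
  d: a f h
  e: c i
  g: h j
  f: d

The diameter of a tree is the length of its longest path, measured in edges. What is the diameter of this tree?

6

Starting from i, a farthest node is b at distance 6.
One longest path: i-e-c-h-d-a-b.
So the diameter is 6.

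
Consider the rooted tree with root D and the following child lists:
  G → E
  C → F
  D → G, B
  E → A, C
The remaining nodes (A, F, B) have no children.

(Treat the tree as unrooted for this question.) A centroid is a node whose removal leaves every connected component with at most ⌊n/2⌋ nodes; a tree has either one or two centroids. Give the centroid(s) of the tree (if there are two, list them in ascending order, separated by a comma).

Delete E: the remaining components have sizes 3, 2, 1. Max 3 ≤ 3, so E is a centroid.
Every other node leaves some component of size > 3, so the centroid is unique.

E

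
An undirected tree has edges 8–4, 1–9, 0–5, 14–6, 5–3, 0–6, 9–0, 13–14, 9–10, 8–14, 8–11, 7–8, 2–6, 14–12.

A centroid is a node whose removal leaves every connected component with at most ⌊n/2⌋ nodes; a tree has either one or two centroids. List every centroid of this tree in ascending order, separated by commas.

6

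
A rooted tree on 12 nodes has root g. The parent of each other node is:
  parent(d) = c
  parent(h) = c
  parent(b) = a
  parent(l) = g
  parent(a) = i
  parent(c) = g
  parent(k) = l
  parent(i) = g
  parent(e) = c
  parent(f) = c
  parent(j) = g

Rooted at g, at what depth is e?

2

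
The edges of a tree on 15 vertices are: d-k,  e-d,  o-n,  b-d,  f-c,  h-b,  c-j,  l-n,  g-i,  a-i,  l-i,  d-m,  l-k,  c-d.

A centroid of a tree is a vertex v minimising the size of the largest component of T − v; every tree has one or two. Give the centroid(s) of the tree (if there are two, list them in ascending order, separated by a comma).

d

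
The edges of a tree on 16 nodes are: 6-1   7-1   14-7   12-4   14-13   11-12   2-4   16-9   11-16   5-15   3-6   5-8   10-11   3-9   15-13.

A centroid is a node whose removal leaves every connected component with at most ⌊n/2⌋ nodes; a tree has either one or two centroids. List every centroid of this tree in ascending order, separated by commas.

Delete 3: the remaining components have sizes 8, 7. Max 8 ≤ 8, so 3 is a centroid.
6 is adjacent to 3 and is also a centroid (the largest component after removing it is likewise 8).

3, 6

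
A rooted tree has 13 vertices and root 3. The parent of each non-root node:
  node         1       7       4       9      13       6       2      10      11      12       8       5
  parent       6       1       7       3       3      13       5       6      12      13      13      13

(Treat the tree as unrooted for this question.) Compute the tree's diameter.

6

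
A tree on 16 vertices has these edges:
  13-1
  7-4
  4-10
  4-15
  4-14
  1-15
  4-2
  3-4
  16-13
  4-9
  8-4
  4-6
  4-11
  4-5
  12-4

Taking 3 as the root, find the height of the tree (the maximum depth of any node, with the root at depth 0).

5

The longest root-to-leaf path is 3-4-15-1-13-16 (5 edges).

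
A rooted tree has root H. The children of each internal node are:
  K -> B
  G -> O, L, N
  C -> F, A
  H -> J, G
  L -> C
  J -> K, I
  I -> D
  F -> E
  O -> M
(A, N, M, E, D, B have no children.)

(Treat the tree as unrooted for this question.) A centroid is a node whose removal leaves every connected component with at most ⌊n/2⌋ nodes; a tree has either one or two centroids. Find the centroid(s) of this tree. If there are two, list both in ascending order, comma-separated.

Removing G splits the tree into components of sizes 6, 5, 2, 1; the largest is 6 ≤ ⌊15/2⌋ = 7.
Every other node leaves some component of size > 7, so the centroid is unique.

G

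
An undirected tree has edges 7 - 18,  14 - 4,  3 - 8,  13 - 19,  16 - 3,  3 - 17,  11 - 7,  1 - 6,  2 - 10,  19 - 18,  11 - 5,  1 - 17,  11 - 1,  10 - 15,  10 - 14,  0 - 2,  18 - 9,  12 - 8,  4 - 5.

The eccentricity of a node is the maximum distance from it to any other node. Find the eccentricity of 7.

7

A farthest node from 7 is 0.
The path 7-11-5-4-14-10-2-0 has 7 edges.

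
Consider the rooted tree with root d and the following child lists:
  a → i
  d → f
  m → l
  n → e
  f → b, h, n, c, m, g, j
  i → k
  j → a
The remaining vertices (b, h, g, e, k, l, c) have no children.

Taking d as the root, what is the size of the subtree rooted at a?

3

The subtree rooted at a contains: a, i, k — 3 nodes.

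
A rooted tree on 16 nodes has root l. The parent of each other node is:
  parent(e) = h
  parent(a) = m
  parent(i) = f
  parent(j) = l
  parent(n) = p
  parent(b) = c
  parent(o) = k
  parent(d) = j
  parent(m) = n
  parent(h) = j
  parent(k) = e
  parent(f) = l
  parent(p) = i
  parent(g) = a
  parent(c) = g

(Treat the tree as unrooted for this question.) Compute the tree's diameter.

A longest path is b–c–g–a–m–n–p–i–f–l–j–h–e–k–o, with 14 edges.

14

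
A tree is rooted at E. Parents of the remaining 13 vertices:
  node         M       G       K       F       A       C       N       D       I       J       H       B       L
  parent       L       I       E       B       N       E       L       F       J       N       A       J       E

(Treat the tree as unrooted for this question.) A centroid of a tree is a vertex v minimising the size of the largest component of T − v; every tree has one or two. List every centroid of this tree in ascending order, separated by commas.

N

If N is removed the pieces have sizes 6, 5, 2, all ≤ ⌊14/2⌋ = 7.
No neighbour of N does as well, so N is the unique centroid.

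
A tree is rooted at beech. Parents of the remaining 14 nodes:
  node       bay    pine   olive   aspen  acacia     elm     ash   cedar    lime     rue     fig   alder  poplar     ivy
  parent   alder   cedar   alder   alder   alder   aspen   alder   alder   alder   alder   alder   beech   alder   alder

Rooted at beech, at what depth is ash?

beech – alder – ash — 2 edges.

2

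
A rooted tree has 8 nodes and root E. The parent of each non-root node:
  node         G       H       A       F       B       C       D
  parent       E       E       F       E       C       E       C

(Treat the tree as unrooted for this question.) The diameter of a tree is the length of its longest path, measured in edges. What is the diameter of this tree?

BFS from B reaches A last, at distance 4; BFS from A confirms no node is farther.
Path: B–C–E–F–A.

4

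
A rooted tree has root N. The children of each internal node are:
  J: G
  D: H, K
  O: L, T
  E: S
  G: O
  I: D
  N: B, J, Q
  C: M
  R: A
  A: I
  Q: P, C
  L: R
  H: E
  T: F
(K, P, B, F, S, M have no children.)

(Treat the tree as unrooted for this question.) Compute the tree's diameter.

Starting from S, a farthest node is M at distance 14.
One longest path: S – E – H – D – I – A – R – L – O – G – J – N – Q – C – M.
So the diameter is 14.

14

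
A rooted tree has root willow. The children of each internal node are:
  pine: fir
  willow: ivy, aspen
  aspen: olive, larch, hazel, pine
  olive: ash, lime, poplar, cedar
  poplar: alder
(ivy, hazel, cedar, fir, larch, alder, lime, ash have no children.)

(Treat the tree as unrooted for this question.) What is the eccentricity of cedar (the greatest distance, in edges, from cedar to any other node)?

4

The node farthest from cedar is fir (ivy also at distance 4), via cedar–olive–aspen–pine–fir — 4 edges.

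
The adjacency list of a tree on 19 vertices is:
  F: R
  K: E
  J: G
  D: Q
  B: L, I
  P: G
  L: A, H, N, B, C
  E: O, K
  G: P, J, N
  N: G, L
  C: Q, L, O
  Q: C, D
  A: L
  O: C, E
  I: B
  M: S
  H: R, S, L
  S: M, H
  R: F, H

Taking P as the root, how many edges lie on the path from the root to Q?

Climbing from Q to the root: Q – C – L – N – G – P. That's 5 steps.

5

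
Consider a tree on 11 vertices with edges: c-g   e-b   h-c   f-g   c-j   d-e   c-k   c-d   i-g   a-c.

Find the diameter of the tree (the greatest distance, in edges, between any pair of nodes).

5

BFS from f reaches b last, at distance 5; BFS from b confirms no node is farther.
Path: f–g–c–d–e–b.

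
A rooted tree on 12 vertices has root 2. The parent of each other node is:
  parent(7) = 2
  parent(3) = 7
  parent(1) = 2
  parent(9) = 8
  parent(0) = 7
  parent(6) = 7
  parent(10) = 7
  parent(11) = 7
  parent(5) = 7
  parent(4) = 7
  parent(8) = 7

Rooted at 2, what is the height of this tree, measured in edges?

The longest root-to-leaf path is 2 – 7 – 8 – 9 (3 edges).

3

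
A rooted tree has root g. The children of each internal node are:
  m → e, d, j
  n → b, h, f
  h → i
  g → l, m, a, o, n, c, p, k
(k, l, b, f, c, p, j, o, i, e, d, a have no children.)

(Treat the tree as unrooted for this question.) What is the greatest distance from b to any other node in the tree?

4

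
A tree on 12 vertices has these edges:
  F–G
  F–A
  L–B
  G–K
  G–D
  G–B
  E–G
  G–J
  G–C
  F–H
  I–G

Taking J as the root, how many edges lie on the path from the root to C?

J → G → C — 2 edges.

2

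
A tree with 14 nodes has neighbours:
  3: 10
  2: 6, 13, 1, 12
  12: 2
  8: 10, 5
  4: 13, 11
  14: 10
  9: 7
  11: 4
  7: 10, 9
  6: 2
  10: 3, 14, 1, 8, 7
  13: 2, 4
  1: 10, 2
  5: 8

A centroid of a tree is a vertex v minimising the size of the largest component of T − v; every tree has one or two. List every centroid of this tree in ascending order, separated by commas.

1, 10

Removing 10 splits the tree into components of sizes 7, 2, 2, 1, 1; the largest is 7 ≤ ⌊14/2⌋ = 7.
Its neighbour 1 also leaves a largest component of size 7, so both are centroids.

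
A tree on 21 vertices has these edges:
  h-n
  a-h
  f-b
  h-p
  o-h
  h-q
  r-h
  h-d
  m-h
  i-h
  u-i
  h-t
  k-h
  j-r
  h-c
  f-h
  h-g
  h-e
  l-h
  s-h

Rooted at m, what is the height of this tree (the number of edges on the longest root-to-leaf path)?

3

The longest root-to-leaf path is m – h – i – u (3 edges).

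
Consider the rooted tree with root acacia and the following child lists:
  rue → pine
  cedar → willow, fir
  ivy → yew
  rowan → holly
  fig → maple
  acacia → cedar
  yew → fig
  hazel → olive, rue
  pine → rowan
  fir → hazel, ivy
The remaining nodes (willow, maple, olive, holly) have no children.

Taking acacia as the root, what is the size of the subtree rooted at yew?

Descendants of yew (including itself): yew, fig, maple. That's 3.

3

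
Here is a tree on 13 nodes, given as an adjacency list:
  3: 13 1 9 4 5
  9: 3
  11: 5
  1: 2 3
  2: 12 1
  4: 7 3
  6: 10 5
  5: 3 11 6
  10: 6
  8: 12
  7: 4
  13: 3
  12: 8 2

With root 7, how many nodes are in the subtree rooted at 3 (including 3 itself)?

11

3's subtree: {3, 1, 5, 9, 13, 2, 6, 11, 12, 10, 8}, size 11.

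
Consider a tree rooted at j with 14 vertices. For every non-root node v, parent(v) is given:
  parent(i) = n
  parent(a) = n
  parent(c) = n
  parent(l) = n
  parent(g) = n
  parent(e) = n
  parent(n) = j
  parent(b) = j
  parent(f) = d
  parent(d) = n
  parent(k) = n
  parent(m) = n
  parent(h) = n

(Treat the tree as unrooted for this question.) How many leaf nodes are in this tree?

11

Exactly 11 nodes have a single neighbour: a, b, c, e, f, g, h, i, k, l, m.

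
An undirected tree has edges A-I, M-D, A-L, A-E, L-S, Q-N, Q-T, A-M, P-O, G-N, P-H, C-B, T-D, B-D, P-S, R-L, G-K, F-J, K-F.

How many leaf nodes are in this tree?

Exactly 7 nodes have a single neighbour: C, E, H, I, J, O, R.

7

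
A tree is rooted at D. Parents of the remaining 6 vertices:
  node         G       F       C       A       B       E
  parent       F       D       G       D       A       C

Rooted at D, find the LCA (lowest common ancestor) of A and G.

D

Path A→root: A D; path G→root: G F D.
First common node: D.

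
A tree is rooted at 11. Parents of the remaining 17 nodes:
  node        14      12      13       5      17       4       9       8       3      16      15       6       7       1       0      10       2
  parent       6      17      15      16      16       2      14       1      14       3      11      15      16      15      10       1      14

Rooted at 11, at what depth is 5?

11 → 15 → 6 → 14 → 3 → 16 → 5 — 6 edges.

6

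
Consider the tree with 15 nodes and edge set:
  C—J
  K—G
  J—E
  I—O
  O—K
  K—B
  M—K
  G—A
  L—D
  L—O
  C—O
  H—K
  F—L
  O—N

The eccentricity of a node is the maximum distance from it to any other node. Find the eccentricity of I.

4

A farthest node from I is A (E also at distance 4).
The path I-O-K-G-A has 4 edges.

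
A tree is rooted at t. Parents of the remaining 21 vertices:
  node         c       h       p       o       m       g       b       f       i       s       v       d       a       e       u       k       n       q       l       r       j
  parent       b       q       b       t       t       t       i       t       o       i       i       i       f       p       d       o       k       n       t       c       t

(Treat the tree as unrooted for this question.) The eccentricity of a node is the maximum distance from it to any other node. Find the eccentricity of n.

6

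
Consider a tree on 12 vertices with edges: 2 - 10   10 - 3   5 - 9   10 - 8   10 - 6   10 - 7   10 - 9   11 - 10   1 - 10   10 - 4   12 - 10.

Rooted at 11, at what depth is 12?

2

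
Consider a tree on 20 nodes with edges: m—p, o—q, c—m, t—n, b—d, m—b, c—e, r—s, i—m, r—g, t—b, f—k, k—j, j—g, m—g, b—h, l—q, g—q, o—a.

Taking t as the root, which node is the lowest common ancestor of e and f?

m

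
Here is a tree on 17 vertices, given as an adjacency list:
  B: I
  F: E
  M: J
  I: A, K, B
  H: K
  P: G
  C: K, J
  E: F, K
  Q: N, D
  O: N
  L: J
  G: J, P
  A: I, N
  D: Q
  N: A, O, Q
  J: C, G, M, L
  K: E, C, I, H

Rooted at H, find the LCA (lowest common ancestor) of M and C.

C

Ancestors of M (toward the root): M, J, C, K, H.
Ancestors of C: C, K, H.
The deepest node appearing in both lists is C.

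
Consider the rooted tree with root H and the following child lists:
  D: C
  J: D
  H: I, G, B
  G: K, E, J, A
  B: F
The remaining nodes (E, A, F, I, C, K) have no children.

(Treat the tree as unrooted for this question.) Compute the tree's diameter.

Starting from C, a farthest node is F at distance 6.
One longest path: C–D–J–G–H–B–F.
So the diameter is 6.

6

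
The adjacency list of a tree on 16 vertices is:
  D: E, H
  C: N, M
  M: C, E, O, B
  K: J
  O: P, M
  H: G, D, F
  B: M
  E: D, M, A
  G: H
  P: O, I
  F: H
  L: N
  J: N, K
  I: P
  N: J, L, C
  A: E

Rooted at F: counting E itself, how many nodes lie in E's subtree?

The subtree rooted at E contains: E, M, A, B, O, C, P, N, I, J, L, K — 12 nodes.

12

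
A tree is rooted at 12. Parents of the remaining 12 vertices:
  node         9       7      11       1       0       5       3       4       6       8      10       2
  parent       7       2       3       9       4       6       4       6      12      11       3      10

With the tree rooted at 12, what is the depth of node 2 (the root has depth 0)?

5

Path from 12 to 2: 12–6–4–3–10–2, which has 5 edges.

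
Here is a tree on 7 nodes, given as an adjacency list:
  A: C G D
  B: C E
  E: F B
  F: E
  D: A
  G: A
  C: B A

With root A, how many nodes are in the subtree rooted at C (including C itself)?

C's subtree: {C, B, E, F}, size 4.

4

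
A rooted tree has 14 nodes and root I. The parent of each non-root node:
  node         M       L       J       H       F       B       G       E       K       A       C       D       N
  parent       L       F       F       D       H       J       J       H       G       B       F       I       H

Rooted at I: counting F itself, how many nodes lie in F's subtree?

9

F's subtree: {F, L, J, C, M, G, B, K, A}, size 9.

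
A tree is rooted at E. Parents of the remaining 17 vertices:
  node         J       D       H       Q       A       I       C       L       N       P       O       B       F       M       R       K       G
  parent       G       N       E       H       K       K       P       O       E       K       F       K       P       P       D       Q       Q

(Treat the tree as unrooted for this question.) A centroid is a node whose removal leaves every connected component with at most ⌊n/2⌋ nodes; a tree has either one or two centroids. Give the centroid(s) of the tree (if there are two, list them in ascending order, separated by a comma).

K

Delete K: the remaining components have sizes 8, 6, 1, 1, 1. Max 8 ≤ 9, so K is a centroid.
Every other node leaves some component of size > 9, so the centroid is unique.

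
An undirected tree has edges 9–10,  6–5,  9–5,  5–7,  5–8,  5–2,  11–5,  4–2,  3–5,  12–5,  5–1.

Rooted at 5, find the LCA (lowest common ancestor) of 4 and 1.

5

Path 4→root: 4 2 5; path 1→root: 1 5.
First common node: 5.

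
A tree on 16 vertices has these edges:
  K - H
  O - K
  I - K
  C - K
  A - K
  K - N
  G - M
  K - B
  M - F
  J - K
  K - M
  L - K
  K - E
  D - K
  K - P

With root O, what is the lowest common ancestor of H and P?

K

H's ancestor chain is H, K, O and P's is P, K, O; they first meet at K.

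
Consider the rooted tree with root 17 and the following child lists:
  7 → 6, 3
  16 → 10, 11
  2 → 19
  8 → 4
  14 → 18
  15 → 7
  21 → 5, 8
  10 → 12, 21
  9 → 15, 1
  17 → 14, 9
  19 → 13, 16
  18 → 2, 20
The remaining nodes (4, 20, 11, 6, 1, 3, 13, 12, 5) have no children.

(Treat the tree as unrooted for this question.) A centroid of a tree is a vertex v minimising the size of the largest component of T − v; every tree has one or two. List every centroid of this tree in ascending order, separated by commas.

2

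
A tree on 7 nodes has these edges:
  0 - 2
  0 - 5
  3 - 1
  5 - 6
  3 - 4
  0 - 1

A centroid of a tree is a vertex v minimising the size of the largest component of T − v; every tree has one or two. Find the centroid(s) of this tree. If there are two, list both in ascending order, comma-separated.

Removing 0 splits the tree into components of sizes 3, 2, 1; the largest is 3 ≤ ⌊7/2⌋ = 3.
No neighbour of 0 does as well, so 0 is the unique centroid.

0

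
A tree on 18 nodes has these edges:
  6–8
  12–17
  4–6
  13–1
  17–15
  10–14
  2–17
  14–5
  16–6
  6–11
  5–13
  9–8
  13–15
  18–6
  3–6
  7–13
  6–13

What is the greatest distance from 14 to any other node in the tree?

5

Distances from 14 peak at 5, attained at 9 (2, 12 also at distance 5).
14 – 5 – 13 – 6 – 8 – 9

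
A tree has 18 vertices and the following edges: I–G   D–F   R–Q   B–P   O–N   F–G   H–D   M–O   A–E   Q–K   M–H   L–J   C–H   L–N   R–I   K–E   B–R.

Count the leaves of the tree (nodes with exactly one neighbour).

4

Exactly 4 nodes have a single neighbour: A, C, J, P.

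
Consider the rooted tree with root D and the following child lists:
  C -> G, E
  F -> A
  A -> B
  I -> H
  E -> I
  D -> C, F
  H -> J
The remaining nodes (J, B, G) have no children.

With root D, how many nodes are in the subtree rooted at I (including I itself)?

The subtree rooted at I contains: I, H, J — 3 nodes.

3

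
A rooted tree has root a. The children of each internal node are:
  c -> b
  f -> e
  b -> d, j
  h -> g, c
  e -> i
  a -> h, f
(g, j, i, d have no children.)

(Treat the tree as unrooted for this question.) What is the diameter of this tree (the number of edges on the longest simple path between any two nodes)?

Starting from i, a farthest node is d at distance 7.
One longest path: i – e – f – a – h – c – b – d.
So the diameter is 7.

7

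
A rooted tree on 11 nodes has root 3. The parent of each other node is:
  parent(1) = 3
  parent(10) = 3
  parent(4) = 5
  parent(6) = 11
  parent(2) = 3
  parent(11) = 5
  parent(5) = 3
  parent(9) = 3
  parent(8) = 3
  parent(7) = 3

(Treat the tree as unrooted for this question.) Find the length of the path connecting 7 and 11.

Walking from 7: 7 – 3 – 5 – 11. Length 3.

3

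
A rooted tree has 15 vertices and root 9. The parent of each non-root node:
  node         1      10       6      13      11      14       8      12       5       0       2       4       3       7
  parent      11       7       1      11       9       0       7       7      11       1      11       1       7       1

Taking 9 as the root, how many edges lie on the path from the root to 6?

Path from 9 to 6: 9 – 11 – 1 – 6, which has 3 edges.

3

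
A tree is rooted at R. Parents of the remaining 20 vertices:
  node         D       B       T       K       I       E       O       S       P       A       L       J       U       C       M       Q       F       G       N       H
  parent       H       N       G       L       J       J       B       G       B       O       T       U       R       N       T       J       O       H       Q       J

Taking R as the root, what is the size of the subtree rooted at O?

3

O's subtree: {O, F, A}, size 3.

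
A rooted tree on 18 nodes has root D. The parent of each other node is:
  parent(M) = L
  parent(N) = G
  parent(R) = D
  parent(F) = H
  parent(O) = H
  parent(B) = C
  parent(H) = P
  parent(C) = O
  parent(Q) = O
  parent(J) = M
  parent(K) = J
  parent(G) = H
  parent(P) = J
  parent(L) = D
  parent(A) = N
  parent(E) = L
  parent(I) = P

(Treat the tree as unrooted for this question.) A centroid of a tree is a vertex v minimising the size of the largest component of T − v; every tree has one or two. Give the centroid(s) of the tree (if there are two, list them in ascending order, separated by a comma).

H, P

If H is removed the pieces have sizes 9, 4, 3, 1, all ≤ ⌊18/2⌋ = 9.
P is adjacent to H and is also a centroid (the largest component after removing it is likewise 9).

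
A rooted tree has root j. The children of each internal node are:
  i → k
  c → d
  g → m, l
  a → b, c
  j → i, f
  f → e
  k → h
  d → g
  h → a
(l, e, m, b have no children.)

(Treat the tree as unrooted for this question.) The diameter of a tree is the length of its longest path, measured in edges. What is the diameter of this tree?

A longest path is l - g - d - c - a - h - k - i - j - f - e, with 10 edges.

10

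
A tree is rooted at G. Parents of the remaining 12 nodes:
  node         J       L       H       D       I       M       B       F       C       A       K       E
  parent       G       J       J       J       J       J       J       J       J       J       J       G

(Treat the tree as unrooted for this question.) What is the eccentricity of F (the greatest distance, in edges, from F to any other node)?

Distances from F peak at 3, attained at E.
F-J-G-E

3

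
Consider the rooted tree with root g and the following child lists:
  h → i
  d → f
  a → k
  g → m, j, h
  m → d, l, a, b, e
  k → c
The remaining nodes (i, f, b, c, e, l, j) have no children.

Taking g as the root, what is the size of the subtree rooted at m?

9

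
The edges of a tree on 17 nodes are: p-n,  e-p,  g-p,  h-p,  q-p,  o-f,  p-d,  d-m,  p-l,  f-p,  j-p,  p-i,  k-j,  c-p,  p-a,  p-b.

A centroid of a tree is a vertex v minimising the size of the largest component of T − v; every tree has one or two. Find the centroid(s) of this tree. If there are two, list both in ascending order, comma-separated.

p

If p is removed the pieces have sizes 2, 2, 2, 1, 1, 1, 1, 1, 1, 1, 1, 1, 1, all ≤ ⌊17/2⌋ = 8.
Every other node leaves some component of size > 8, so the centroid is unique.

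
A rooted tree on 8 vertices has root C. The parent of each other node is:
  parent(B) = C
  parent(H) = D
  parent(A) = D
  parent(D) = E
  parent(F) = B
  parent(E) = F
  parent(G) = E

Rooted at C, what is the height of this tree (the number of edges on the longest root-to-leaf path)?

A sits deepest: C → B → F → E → D → A — 5 edges from the root.

5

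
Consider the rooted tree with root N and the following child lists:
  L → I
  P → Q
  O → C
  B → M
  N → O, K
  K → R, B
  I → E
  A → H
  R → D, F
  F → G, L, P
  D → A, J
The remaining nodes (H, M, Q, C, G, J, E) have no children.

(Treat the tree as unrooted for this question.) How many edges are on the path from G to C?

6

Walking from G: G - F - R - K - N - O - C. Length 6.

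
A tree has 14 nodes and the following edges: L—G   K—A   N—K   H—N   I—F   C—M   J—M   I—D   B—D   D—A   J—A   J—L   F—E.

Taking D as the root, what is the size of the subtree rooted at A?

The subtree rooted at A contains: A, J, K, L, M, N, G, C, H — 9 nodes.

9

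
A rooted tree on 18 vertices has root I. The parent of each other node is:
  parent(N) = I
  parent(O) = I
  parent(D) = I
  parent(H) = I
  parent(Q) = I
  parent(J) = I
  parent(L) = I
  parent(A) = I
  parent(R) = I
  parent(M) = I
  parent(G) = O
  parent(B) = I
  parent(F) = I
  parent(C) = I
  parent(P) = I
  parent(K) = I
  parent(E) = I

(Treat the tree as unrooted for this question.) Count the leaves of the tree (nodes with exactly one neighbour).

16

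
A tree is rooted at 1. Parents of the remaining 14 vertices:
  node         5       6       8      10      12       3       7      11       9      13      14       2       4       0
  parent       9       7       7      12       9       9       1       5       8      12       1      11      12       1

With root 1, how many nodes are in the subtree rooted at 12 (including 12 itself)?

12's subtree: {12, 4, 13, 10}, size 4.

4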